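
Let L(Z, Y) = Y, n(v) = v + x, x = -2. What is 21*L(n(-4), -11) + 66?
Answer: -165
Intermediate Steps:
n(v) = -2 + v (n(v) = v - 2 = -2 + v)
21*L(n(-4), -11) + 66 = 21*(-11) + 66 = -231 + 66 = -165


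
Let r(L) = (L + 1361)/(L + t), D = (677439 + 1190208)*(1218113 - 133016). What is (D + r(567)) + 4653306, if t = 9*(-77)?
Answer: 127674717033131/63 ≈ 2.0266e+12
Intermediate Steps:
t = -693
D = 2026578156759 (D = 1867647*1085097 = 2026578156759)
r(L) = (1361 + L)/(-693 + L) (r(L) = (L + 1361)/(L - 693) = (1361 + L)/(-693 + L))
(D + r(567)) + 4653306 = (2026578156759 + (1361 + 567)/(-693 + 567)) + 4653306 = (2026578156759 + 1928/(-126)) + 4653306 = (2026578156759 - 1/126*1928) + 4653306 = (2026578156759 - 964/63) + 4653306 = 127674423874853/63 + 4653306 = 127674717033131/63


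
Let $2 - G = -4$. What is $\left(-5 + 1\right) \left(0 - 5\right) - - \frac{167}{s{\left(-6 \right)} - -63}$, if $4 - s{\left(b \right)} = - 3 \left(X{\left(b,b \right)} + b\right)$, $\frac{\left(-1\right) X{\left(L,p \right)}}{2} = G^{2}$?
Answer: $19$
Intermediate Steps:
$G = 6$ ($G = 2 - -4 = 2 + 4 = 6$)
$X{\left(L,p \right)} = -72$ ($X{\left(L,p \right)} = - 2 \cdot 6^{2} = \left(-2\right) 36 = -72$)
$s{\left(b \right)} = -212 + 3 b$ ($s{\left(b \right)} = 4 - - 3 \left(-72 + b\right) = 4 - \left(216 - 3 b\right) = 4 + \left(-216 + 3 b\right) = -212 + 3 b$)
$\left(-5 + 1\right) \left(0 - 5\right) - - \frac{167}{s{\left(-6 \right)} - -63} = \left(-5 + 1\right) \left(0 - 5\right) - - \frac{167}{\left(-212 + 3 \left(-6\right)\right) - -63} = \left(-4\right) \left(-5\right) - - \frac{167}{\left(-212 - 18\right) + 63} = 20 - - \frac{167}{-230 + 63} = 20 - - \frac{167}{-167} = 20 - \left(-167\right) \left(- \frac{1}{167}\right) = 20 - 1 = 19$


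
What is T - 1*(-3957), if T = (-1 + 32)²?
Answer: 4918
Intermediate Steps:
T = 961 (T = 31² = 961)
T - 1*(-3957) = 961 - 1*(-3957) = 961 + 3957 = 4918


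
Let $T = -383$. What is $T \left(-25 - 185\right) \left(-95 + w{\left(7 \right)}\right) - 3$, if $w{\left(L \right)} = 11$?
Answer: $-6756123$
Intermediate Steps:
$T \left(-25 - 185\right) \left(-95 + w{\left(7 \right)}\right) - 3 = - 383 \left(-25 - 185\right) \left(-95 + 11\right) - 3 = - 383 \left(-25 - 185\right) \left(-84\right) - 3 = - 383 \left(\left(-210\right) \left(-84\right)\right) - 3 = \left(-383\right) 17640 - 3 = -6756120 - 3 = -6756123$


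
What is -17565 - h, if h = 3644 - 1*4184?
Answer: -17025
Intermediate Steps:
h = -540 (h = 3644 - 4184 = -540)
-17565 - h = -17565 - 1*(-540) = -17565 + 540 = -17025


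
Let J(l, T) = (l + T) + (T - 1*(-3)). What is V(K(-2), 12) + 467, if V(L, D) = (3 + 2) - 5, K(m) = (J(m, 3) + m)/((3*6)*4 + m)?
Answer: 467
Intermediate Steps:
J(l, T) = 3 + l + 2*T (J(l, T) = (T + l) + (T + 3) = (T + l) + (3 + T) = 3 + l + 2*T)
K(m) = (9 + 2*m)/(72 + m) (K(m) = ((3 + m + 2*3) + m)/((3*6)*4 + m) = ((3 + m + 6) + m)/(18*4 + m) = ((9 + m) + m)/(72 + m) = (9 + 2*m)/(72 + m))
V(L, D) = 0 (V(L, D) = 5 - 5 = 0)
V(K(-2), 12) + 467 = 0 + 467 = 467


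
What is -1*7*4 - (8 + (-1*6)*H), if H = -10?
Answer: -96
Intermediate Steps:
-1*7*4 - (8 + (-1*6)*H) = -1*7*4 - (8 - 1*6*(-10)) = -7*4 - (8 - 6*(-10)) = -28 - (8 + 60) = -28 - 1*68 = -28 - 68 = -96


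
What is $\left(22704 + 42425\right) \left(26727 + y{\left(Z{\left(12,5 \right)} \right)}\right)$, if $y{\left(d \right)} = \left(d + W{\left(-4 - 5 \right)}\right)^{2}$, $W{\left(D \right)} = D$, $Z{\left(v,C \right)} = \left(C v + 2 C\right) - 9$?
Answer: $1916811599$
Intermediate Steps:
$Z{\left(v,C \right)} = -9 + 2 C + C v$ ($Z{\left(v,C \right)} = \left(2 C + C v\right) - 9 = -9 + 2 C + C v$)
$y{\left(d \right)} = \left(-9 + d\right)^{2}$ ($y{\left(d \right)} = \left(d - 9\right)^{2} = \left(-9 + d\right)^{2}$)
$\left(22704 + 42425\right) \left(26727 + y{\left(Z{\left(12,5 \right)} \right)}\right) = \left(22704 + 42425\right) \left(26727 + \left(-9 + \left(-9 + 2 \cdot 5 + 5 \cdot 12\right)\right)^{2}\right) = 65129 \left(26727 + \left(-9 + \left(-9 + 10 + 60\right)\right)^{2}\right) = 65129 \left(26727 + \left(-9 + 61\right)^{2}\right) = 65129 \left(26727 + 52^{2}\right) = 65129 \left(26727 + 2704\right) = 65129 \cdot 29431 = 1916811599$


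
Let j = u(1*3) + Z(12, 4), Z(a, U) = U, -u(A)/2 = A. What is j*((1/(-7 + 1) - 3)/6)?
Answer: 19/18 ≈ 1.0556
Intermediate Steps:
u(A) = -2*A
j = -2 (j = -2*3 + 4 = -6 + 4 = -2)
j*((1/(-7 + 1) - 3)/6) = -2*(1/(-7 + 1) - 3)/6 = -2*(1/(-6) - 3)/6 = -2*(-1/6 - 3)/6 = -(-19)/(3*6) = -2*(-19/36) = 19/18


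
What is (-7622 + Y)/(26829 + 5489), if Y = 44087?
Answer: 255/226 ≈ 1.1283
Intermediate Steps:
(-7622 + Y)/(26829 + 5489) = (-7622 + 44087)/(26829 + 5489) = 36465/32318 = 36465*(1/32318) = 255/226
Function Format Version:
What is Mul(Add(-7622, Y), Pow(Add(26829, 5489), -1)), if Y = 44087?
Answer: Rational(255, 226) ≈ 1.1283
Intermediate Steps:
Mul(Add(-7622, Y), Pow(Add(26829, 5489), -1)) = Mul(Add(-7622, 44087), Pow(Add(26829, 5489), -1)) = Mul(36465, Pow(32318, -1)) = Mul(36465, Rational(1, 32318)) = Rational(255, 226)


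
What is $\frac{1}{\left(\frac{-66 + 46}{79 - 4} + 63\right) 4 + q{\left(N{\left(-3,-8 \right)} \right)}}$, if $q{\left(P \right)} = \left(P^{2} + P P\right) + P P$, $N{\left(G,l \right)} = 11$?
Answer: $\frac{15}{9209} \approx 0.0016288$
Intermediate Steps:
$q{\left(P \right)} = 3 P^{2}$ ($q{\left(P \right)} = \left(P^{2} + P^{2}\right) + P^{2} = 2 P^{2} + P^{2} = 3 P^{2}$)
$\frac{1}{\left(\frac{-66 + 46}{79 - 4} + 63\right) 4 + q{\left(N{\left(-3,-8 \right)} \right)}} = \frac{1}{\left(\frac{-66 + 46}{79 - 4} + 63\right) 4 + 3 \cdot 11^{2}} = \frac{1}{\left(- \frac{20}{75} + 63\right) 4 + 3 \cdot 121} = \frac{1}{\left(\left(-20\right) \frac{1}{75} + 63\right) 4 + 363} = \frac{1}{\left(- \frac{4}{15} + 63\right) 4 + 363} = \frac{1}{\frac{941}{15} \cdot 4 + 363} = \frac{1}{\frac{3764}{15} + 363} = \frac{1}{\frac{9209}{15}} = \frac{15}{9209}$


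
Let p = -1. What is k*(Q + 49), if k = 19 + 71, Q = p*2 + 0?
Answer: 4230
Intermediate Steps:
Q = -2 (Q = -1*2 + 0 = -2 + 0 = -2)
k = 90
k*(Q + 49) = 90*(-2 + 49) = 90*47 = 4230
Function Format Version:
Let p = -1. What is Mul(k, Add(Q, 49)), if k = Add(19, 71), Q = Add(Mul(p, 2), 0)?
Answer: 4230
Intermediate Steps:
Q = -2 (Q = Add(Mul(-1, 2), 0) = Add(-2, 0) = -2)
k = 90
Mul(k, Add(Q, 49)) = Mul(90, Add(-2, 49)) = Mul(90, 47) = 4230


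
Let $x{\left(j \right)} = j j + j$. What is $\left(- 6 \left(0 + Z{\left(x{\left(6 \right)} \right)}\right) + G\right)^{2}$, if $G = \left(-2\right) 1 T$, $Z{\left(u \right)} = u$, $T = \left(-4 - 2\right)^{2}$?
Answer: $104976$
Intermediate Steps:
$x{\left(j \right)} = j + j^{2}$ ($x{\left(j \right)} = j^{2} + j = j + j^{2}$)
$T = 36$ ($T = \left(-6\right)^{2} = 36$)
$G = -72$ ($G = \left(-2\right) 1 \cdot 36 = \left(-2\right) 36 = -72$)
$\left(- 6 \left(0 + Z{\left(x{\left(6 \right)} \right)}\right) + G\right)^{2} = \left(- 6 \left(0 + 6 \left(1 + 6\right)\right) - 72\right)^{2} = \left(- 6 \left(0 + 6 \cdot 7\right) - 72\right)^{2} = \left(- 6 \left(0 + 42\right) - 72\right)^{2} = \left(\left(-6\right) 42 - 72\right)^{2} = \left(-252 - 72\right)^{2} = \left(-324\right)^{2} = 104976$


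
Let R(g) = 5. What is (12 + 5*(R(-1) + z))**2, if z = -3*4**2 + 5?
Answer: 31684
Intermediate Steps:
z = -43 (z = -3*16 + 5 = -48 + 5 = -43)
(12 + 5*(R(-1) + z))**2 = (12 + 5*(5 - 43))**2 = (12 + 5*(-38))**2 = (12 - 190)**2 = (-178)**2 = 31684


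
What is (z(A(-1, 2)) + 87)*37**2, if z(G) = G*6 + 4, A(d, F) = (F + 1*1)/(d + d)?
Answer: 112258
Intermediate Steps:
A(d, F) = (1 + F)/(2*d) (A(d, F) = (F + 1)/((2*d)) = (1 + F)*(1/(2*d)) = (1 + F)/(2*d))
z(G) = 4 + 6*G (z(G) = 6*G + 4 = 4 + 6*G)
(z(A(-1, 2)) + 87)*37**2 = ((4 + 6*((1/2)*(1 + 2)/(-1))) + 87)*37**2 = ((4 + 6*((1/2)*(-1)*3)) + 87)*1369 = ((4 + 6*(-3/2)) + 87)*1369 = ((4 - 9) + 87)*1369 = (-5 + 87)*1369 = 82*1369 = 112258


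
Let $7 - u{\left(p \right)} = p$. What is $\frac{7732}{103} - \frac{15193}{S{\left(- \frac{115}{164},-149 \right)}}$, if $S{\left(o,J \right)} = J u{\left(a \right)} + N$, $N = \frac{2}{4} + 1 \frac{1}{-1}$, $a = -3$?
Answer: $\frac{26178850}{307043} \approx 85.261$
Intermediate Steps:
$N = - \frac{1}{2}$ ($N = 2 \cdot \frac{1}{4} + 1 \left(-1\right) = \frac{1}{2} - 1 = - \frac{1}{2} \approx -0.5$)
$u{\left(p \right)} = 7 - p$
$S{\left(o,J \right)} = - \frac{1}{2} + 10 J$ ($S{\left(o,J \right)} = J \left(7 - -3\right) - \frac{1}{2} = J \left(7 + 3\right) - \frac{1}{2} = J 10 - \frac{1}{2} = 10 J - \frac{1}{2} = - \frac{1}{2} + 10 J$)
$\frac{7732}{103} - \frac{15193}{S{\left(- \frac{115}{164},-149 \right)}} = \frac{7732}{103} - \frac{15193}{- \frac{1}{2} + 10 \left(-149\right)} = 7732 \cdot \frac{1}{103} - \frac{15193}{- \frac{1}{2} - 1490} = \frac{7732}{103} - \frac{15193}{- \frac{2981}{2}} = \frac{7732}{103} - - \frac{30386}{2981} = \frac{7732}{103} + \frac{30386}{2981} = \frac{26178850}{307043}$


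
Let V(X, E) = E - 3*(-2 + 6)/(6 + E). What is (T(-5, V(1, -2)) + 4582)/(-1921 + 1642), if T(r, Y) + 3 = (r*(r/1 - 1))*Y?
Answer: -4429/279 ≈ -15.875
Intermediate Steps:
V(X, E) = E - 12/(6 + E)
T(r, Y) = -3 + Y*r*(-1 + r) (T(r, Y) = -3 + (r*(r/1 - 1))*Y = -3 + (r*(r*1 - 1))*Y = -3 + (r*(r - 1))*Y = -3 + (r*(-1 + r))*Y = -3 + Y*r*(-1 + r))
(T(-5, V(1, -2)) + 4582)/(-1921 + 1642) = ((-3 + ((-12 + (-2)² + 6*(-2))/(6 - 2))*(-5)² - 1*(-12 + (-2)² + 6*(-2))/(6 - 2)*(-5)) + 4582)/(-1921 + 1642) = ((-3 + ((-12 + 4 - 12)/4)*25 - 1*(-12 + 4 - 12)/4*(-5)) + 4582)/(-279) = ((-3 + ((¼)*(-20))*25 - 1*(¼)*(-20)*(-5)) + 4582)*(-1/279) = ((-3 - 5*25 - 1*(-5)*(-5)) + 4582)*(-1/279) = ((-3 - 125 - 25) + 4582)*(-1/279) = (-153 + 4582)*(-1/279) = 4429*(-1/279) = -4429/279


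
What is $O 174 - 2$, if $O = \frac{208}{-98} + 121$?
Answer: $\frac{1013452}{49} \approx 20683.0$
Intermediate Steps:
$O = \frac{5825}{49}$ ($O = 208 \left(- \frac{1}{98}\right) + 121 = - \frac{104}{49} + 121 = \frac{5825}{49} \approx 118.88$)
$O 174 - 2 = \frac{5825}{49} \cdot 174 - 2 = \frac{1013550}{49} - 2 = \frac{1013452}{49}$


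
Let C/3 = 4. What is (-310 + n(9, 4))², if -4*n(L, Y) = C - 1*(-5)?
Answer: 1580049/16 ≈ 98753.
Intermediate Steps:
C = 12 (C = 3*4 = 12)
n(L, Y) = -17/4 (n(L, Y) = -(12 - 1*(-5))/4 = -(12 + 5)/4 = -¼*17 = -17/4)
(-310 + n(9, 4))² = (-310 - 17/4)² = (-1257/4)² = 1580049/16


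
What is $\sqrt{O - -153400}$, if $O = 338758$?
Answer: $\sqrt{492158} \approx 701.54$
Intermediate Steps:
$\sqrt{O - -153400} = \sqrt{338758 - -153400} = \sqrt{338758 + 153400} = \sqrt{492158}$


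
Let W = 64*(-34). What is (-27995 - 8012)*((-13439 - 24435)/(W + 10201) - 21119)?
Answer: 6103829188943/8025 ≈ 7.6060e+8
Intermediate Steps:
W = -2176
(-27995 - 8012)*((-13439 - 24435)/(W + 10201) - 21119) = (-27995 - 8012)*((-13439 - 24435)/(-2176 + 10201) - 21119) = -36007*(-37874/8025 - 21119) = -36007*(-169517849/8025) = 6103829188943/8025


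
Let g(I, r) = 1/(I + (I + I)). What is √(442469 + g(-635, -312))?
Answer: 2*√401432765205/1905 ≈ 665.18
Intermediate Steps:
g(I, r) = 1/(3*I) (g(I, r) = 1/(I + 2*I) = 1/(3*I))
√(442469 + g(-635, -312)) = √(442469 + (⅓)/(-635)) = √(442469 + (⅓)*(-1/635)) = √(442469 - 1/1905) = √(842903444/1905) = 2*√401432765205/1905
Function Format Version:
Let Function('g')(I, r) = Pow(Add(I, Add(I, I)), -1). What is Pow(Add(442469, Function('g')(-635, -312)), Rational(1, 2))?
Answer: Mul(Rational(2, 1905), Pow(401432765205, Rational(1, 2))) ≈ 665.18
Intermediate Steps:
Function('g')(I, r) = Mul(Rational(1, 3), Pow(I, -1)) (Function('g')(I, r) = Pow(Add(I, Mul(2, I)), -1) = Pow(Mul(3, I), -1) = Mul(Rational(1, 3), Pow(I, -1)))
Pow(Add(442469, Function('g')(-635, -312)), Rational(1, 2)) = Pow(Add(442469, Mul(Rational(1, 3), Pow(-635, -1))), Rational(1, 2)) = Pow(Add(442469, Mul(Rational(1, 3), Rational(-1, 635))), Rational(1, 2)) = Pow(Add(442469, Rational(-1, 1905)), Rational(1, 2)) = Pow(Rational(842903444, 1905), Rational(1, 2)) = Mul(Rational(2, 1905), Pow(401432765205, Rational(1, 2)))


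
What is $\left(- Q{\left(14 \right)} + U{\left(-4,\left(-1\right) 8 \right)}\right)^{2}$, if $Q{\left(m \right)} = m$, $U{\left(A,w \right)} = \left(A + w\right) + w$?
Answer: $1156$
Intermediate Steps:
$U{\left(A,w \right)} = A + 2 w$
$\left(- Q{\left(14 \right)} + U{\left(-4,\left(-1\right) 8 \right)}\right)^{2} = \left(\left(-1\right) 14 + \left(-4 + 2 \left(\left(-1\right) 8\right)\right)\right)^{2} = \left(-14 + \left(-4 + 2 \left(-8\right)\right)\right)^{2} = \left(-14 - 20\right)^{2} = \left(-34\right)^{2} = 1156$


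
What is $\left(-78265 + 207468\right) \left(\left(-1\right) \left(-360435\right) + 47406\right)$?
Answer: $52694280723$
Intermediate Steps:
$\left(-78265 + 207468\right) \left(\left(-1\right) \left(-360435\right) + 47406\right) = 129203 \left(360435 + 47406\right) = 129203 \cdot 407841 = 52694280723$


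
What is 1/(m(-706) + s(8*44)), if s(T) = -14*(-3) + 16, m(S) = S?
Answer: -1/648 ≈ -0.0015432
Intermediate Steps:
s(T) = 58 (s(T) = 42 + 16 = 58)
1/(m(-706) + s(8*44)) = 1/(-706 + 58) = 1/(-648) = -1/648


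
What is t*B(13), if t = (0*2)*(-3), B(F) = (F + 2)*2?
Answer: 0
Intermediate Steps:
B(F) = 4 + 2*F (B(F) = (2 + F)*2 = 4 + 2*F)
t = 0 (t = 0*(-3) = 0)
t*B(13) = 0*(4 + 2*13) = 0*(4 + 26) = 0*30 = 0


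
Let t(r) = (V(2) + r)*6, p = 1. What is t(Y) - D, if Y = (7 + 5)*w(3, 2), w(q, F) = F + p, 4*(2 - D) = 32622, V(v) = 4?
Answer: 16787/2 ≈ 8393.5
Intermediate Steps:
D = -16307/2 (D = 2 - ¼*32622 = 2 - 16311/2 = -16307/2 ≈ -8153.5)
w(q, F) = 1 + F (w(q, F) = F + 1 = 1 + F)
Y = 36 (Y = (7 + 5)*(1 + 2) = 12*3 = 36)
t(r) = 24 + 6*r (t(r) = (4 + r)*6 = 24 + 6*r)
t(Y) - D = (24 + 6*36) - 1*(-16307/2) = (24 + 216) + 16307/2 = 240 + 16307/2 = 16787/2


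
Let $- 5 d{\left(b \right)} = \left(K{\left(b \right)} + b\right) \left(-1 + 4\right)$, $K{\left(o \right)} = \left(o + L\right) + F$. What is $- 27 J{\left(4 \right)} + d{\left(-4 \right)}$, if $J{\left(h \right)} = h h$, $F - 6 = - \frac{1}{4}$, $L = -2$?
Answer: $- \frac{8589}{20} \approx -429.45$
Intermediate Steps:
$F = \frac{23}{4}$ ($F = 6 - \frac{1}{4} = \frac{23}{4} \approx 5.75$)
$K{\left(o \right)} = \frac{15}{4} + o$ ($K{\left(o \right)} = \left(o - 2\right) + \frac{23}{4} = \left(-2 + o\right) + \frac{23}{4} = \frac{15}{4} + o$)
$J{\left(h \right)} = h^{2}$
$d{\left(b \right)} = - \frac{9}{4} - \frac{6 b}{5}$ ($d{\left(b \right)} = - \frac{\left(\left(\frac{15}{4} + b\right) + b\right) \left(-1 + 4\right)}{5} = - \frac{\left(\frac{15}{4} + 2 b\right) 3}{5} = - \frac{\frac{45}{4} + 6 b}{5} = - \frac{9}{4} - \frac{6 b}{5}$)
$- 27 J{\left(4 \right)} + d{\left(-4 \right)} = - 27 \cdot 4^{2} - - \frac{51}{20} = \left(-27\right) 16 + \left(- \frac{9}{4} + \frac{24}{5}\right) = -432 + \frac{51}{20} = - \frac{8589}{20}$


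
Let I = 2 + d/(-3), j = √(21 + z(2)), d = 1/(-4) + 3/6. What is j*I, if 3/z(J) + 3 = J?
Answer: 23*√2/4 ≈ 8.1317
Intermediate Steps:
z(J) = 3/(-3 + J)
d = ¼ (d = 1*(-¼) + 3*(⅙) = -¼ + ½ = ¼ ≈ 0.25000)
j = 3*√2 (j = √(21 + 3/(-3 + 2)) = √(21 + 3/(-1)) = √(21 + 3*(-1)) = √(21 - 3) = √18 = 3*√2 ≈ 4.2426)
I = 23/12 (I = 2 + (¼)/(-3) = 2 + (¼)*(-⅓) = 2 - 1/12 = 23/12 ≈ 1.9167)
j*I = (3*√2)*(23/12) = 23*√2/4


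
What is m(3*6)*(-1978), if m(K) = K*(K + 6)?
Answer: -854496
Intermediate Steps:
m(K) = K*(6 + K)
m(3*6)*(-1978) = ((3*6)*(6 + 3*6))*(-1978) = (18*(6 + 18))*(-1978) = (18*24)*(-1978) = 432*(-1978) = -854496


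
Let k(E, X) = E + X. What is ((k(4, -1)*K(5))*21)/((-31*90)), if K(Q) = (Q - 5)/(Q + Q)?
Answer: 0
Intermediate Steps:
K(Q) = (-5 + Q)/(2*Q) (K(Q) = (-5 + Q)/((2*Q)) = (-5 + Q)*(1/(2*Q)) = (-5 + Q)/(2*Q))
((k(4, -1)*K(5))*21)/((-31*90)) = (((4 - 1)*((1/2)*(-5 + 5)/5))*21)/((-31*90)) = ((3*((1/2)*(1/5)*0))*21)/(-2790) = ((3*0)*21)*(-1/2790) = (0*21)*(-1/2790) = 0*(-1/2790) = 0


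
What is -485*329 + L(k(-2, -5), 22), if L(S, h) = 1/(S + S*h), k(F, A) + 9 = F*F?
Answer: -18349976/115 ≈ -1.5957e+5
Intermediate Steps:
k(F, A) = -9 + F**2 (k(F, A) = -9 + F*F = -9 + F**2)
-485*329 + L(k(-2, -5), 22) = -485*329 + 1/((-9 + (-2)**2)*(1 + 22)) = -159565 + 1/((-9 + 4)*23) = -159565 + (1/23)/(-5) = -159565 - 1/5*1/23 = -159565 - 1/115 = -18349976/115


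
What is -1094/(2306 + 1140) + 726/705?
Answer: 288421/404905 ≈ 0.71232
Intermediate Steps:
-1094/(2306 + 1140) + 726/705 = -1094/3446 + 726*(1/705) = -1094*1/3446 + 242/235 = -547/1723 + 242/235 = 288421/404905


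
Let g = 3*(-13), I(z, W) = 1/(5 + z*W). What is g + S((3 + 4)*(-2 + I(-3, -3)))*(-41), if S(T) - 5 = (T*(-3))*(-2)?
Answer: 3077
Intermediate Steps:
I(z, W) = 1/(5 + W*z)
g = -39
S(T) = 5 + 6*T (S(T) = 5 + (T*(-3))*(-2) = 5 - 3*T*(-2) = 5 + 6*T)
g + S((3 + 4)*(-2 + I(-3, -3)))*(-41) = -39 + (5 + 6*((3 + 4)*(-2 + 1/(5 - 3*(-3)))))*(-41) = -39 + (5 + 6*(7*(-2 + 1/(5 + 9))))*(-41) = -39 + (5 + 6*(7*(-2 + 1/14)))*(-41) = -39 + (5 + 6*(7*(-27/14)))*(-41) = -39 + (5 + 6*(-27/2))*(-41) = -39 + (5 - 81)*(-41) = -39 - 76*(-41) = -39 + 3116 = 3077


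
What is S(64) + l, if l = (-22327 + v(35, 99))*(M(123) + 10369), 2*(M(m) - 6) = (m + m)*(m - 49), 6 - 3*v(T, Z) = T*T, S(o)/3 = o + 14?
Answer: -1328330698/3 ≈ -4.4278e+8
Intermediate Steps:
S(o) = 42 + 3*o (S(o) = 3*(o + 14) = 3*(14 + o) = 42 + 3*o)
v(T, Z) = 2 - T**2/3 (v(T, Z) = 2 - T*T/3 = 2 - T**2/3)
M(m) = 6 + m*(-49 + m) (M(m) = 6 + ((m + m)*(m - 49))/2 = 6 + ((2*m)*(-49 + m))/2 = 6 + (2*m*(-49 + m))/2 = 6 + m*(-49 + m))
l = -1328331400/3 (l = (-22327 + (2 - 1/3*35**2))*((6 + 123**2 - 49*123) + 10369) = (-22327 + (2 - 1/3*1225))*((6 + 15129 - 6027) + 10369) = (-22327 + (2 - 1225/3))*(9108 + 10369) = (-22327 - 1219/3)*19477 = -68200/3*19477 = -1328331400/3 ≈ -4.4278e+8)
S(64) + l = (42 + 3*64) - 1328331400/3 = (42 + 192) - 1328331400/3 = 234 - 1328331400/3 = -1328330698/3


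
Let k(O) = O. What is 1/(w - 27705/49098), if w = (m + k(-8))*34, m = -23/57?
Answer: -932862/267063071 ≈ -0.0034930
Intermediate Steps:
m = -23/57 (m = -23*1/57 = -23/57 ≈ -0.40351)
w = -16286/57 (w = (-23/57 - 8)*34 = -479/57*34 = -16286/57 ≈ -285.72)
1/(w - 27705/49098) = 1/(-16286/57 - 27705/49098) = 1/(-16286/57 - 1*9235/16366) = 1/(-16286/57 - 9235/16366) = 1/(-267063071/932862) = -932862/267063071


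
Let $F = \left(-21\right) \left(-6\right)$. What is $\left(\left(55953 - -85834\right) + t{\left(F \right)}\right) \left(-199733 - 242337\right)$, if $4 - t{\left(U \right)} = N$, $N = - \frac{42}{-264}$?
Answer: $- \frac{1378992494895}{22} \approx -6.2681 \cdot 10^{10}$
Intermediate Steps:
$F = 126$
$N = \frac{7}{44}$ ($N = - \frac{42 \left(-1\right)}{264} = \left(-1\right) \left(- \frac{7}{44}\right) = \frac{7}{44} \approx 0.15909$)
$t{\left(U \right)} = \frac{169}{44}$ ($t{\left(U \right)} = 4 - \frac{7}{44} = \frac{169}{44}$)
$\left(\left(55953 - -85834\right) + t{\left(F \right)}\right) \left(-199733 - 242337\right) = \left(\left(55953 - -85834\right) + \frac{169}{44}\right) \left(-199733 - 242337\right) = \left(\left(55953 + 85834\right) + \frac{169}{44}\right) \left(-442070\right) = \left(141787 + \frac{169}{44}\right) \left(-442070\right) = \frac{6238797}{44} \left(-442070\right) = - \frac{1378992494895}{22}$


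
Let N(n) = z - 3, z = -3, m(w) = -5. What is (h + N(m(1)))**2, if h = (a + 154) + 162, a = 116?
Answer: 181476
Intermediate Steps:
h = 432 (h = (116 + 154) + 162 = 270 + 162 = 432)
N(n) = -6 (N(n) = -3 - 3 = -6)
(h + N(m(1)))**2 = (432 - 6)**2 = 426**2 = 181476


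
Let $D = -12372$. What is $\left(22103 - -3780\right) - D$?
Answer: $38255$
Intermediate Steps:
$\left(22103 - -3780\right) - D = \left(22103 - -3780\right) - -12372 = \left(22103 + 3780\right) + 12372 = 25883 + 12372 = 38255$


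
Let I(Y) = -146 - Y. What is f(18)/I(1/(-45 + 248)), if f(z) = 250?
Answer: -50750/29639 ≈ -1.7123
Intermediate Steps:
f(18)/I(1/(-45 + 248)) = 250/(-146 - 1/(-45 + 248)) = 250/(-146 - 1/203) = 250/(-29639/203) = 250*(-203/29639) = -50750/29639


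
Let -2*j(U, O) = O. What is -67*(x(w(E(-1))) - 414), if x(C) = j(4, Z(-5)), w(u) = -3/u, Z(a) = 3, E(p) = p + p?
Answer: 55677/2 ≈ 27839.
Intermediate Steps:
E(p) = 2*p
j(U, O) = -O/2
x(C) = -3/2 (x(C) = -½*3 = -3/2)
-67*(x(w(E(-1))) - 414) = -67*(-3/2 - 414) = -67*(-831/2) = 55677/2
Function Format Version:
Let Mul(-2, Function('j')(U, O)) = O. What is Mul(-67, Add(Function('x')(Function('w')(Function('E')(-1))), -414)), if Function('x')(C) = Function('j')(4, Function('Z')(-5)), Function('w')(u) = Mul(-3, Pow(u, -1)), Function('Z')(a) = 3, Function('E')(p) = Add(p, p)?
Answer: Rational(55677, 2) ≈ 27839.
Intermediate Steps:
Function('E')(p) = Mul(2, p)
Function('j')(U, O) = Mul(Rational(-1, 2), O)
Function('x')(C) = Rational(-3, 2) (Function('x')(C) = Mul(Rational(-1, 2), 3) = Rational(-3, 2))
Mul(-67, Add(Function('x')(Function('w')(Function('E')(-1))), -414)) = Mul(-67, Add(Rational(-3, 2), -414)) = Mul(-67, Rational(-831, 2)) = Rational(55677, 2)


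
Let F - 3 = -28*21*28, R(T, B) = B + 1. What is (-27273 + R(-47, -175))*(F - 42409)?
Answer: 1615804890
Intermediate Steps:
R(T, B) = 1 + B
F = -16461 (F = 3 - 28*21*28 = 3 - 588*28 = 3 - 16464 = -16461)
(-27273 + R(-47, -175))*(F - 42409) = (-27273 + (1 - 175))*(-16461 - 42409) = (-27273 - 174)*(-58870) = -27447*(-58870) = 1615804890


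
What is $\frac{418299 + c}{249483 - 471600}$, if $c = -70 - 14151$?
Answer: $- \frac{404078}{222117} \approx -1.8192$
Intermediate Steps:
$c = -14221$ ($c = -70 - 14151 = -14221$)
$\frac{418299 + c}{249483 - 471600} = \frac{418299 - 14221}{249483 - 471600} = \frac{404078}{-222117} = 404078 \left(- \frac{1}{222117}\right) = - \frac{404078}{222117}$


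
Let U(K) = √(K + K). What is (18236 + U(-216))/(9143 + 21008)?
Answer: 18236/30151 + 12*I*√3/30151 ≈ 0.60482 + 0.00068935*I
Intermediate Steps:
U(K) = √2*√K (U(K) = √(2*K) = √2*√K)
(18236 + U(-216))/(9143 + 21008) = (18236 + √2*√(-216))/(9143 + 21008) = (18236 + √2*(6*I*√6))/30151 = (18236 + 12*I*√3)*(1/30151) = 18236/30151 + 12*I*√3/30151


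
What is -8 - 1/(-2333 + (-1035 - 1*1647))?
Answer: -40119/5015 ≈ -7.9998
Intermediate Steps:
-8 - 1/(-2333 + (-1035 - 1*1647)) = -8 - 1/(-2333 + (-1035 - 1647)) = -8 - 1/(-2333 - 2682) = -8 - 1/(-5015) = -8 - 1*(-1/5015) = -8 + 1/5015 = -40119/5015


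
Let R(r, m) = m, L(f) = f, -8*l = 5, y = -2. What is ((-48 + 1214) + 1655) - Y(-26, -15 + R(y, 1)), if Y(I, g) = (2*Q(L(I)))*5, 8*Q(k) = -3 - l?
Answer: 90367/32 ≈ 2824.0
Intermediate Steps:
l = -5/8 (l = -⅛*5 = -5/8 ≈ -0.62500)
Q(k) = -19/64 (Q(k) = (-3 - 1*(-5/8))/8 = (-3 + 5/8)/8 = (⅛)*(-19/8) = -19/64)
Y(I, g) = -95/32 (Y(I, g) = (2*(-19/64))*5 = -19/32*5 = -95/32)
((-48 + 1214) + 1655) - Y(-26, -15 + R(y, 1)) = ((-48 + 1214) + 1655) - 1*(-95/32) = (1166 + 1655) + 95/32 = 2821 + 95/32 = 90367/32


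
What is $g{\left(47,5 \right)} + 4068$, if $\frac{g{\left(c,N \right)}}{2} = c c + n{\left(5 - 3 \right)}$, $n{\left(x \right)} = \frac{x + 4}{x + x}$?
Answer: $8489$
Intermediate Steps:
$n{\left(x \right)} = \frac{4 + x}{2 x}$
$g{\left(c,N \right)} = 3 + 2 c^{2}$ ($g{\left(c,N \right)} = 2 \left(c c + \frac{4 + \left(5 - 3\right)}{2 \left(5 - 3\right)}\right) = 2 \left(c^{2} + \frac{4 + \left(5 - 3\right)}{2 \left(5 - 3\right)}\right) = 2 \left(c^{2} + \frac{4 + 2}{2 \cdot 2}\right) = 2 \left(c^{2} + \frac{1}{2} \cdot \frac{1}{2} \cdot 6\right) = 2 \left(c^{2} + \frac{3}{2}\right) = 2 \left(\frac{3}{2} + c^{2}\right) = 3 + 2 c^{2}$)
$g{\left(47,5 \right)} + 4068 = \left(3 + 2 \cdot 47^{2}\right) + 4068 = \left(3 + 2 \cdot 2209\right) + 4068 = \left(3 + 4418\right) + 4068 = 4421 + 4068 = 8489$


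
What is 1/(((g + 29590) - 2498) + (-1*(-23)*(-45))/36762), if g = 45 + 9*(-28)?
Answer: 12254/329448445 ≈ 3.7196e-5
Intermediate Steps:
g = -207 (g = 45 - 252 = -207)
1/(((g + 29590) - 2498) + (-1*(-23)*(-45))/36762) = 1/(((-207 + 29590) - 2498) + (-1*(-23)*(-45))/36762) = 1/((29383 - 2498) + (23*(-45))*(1/36762)) = 1/(26885 - 1035*1/36762) = 1/(26885 - 345/12254) = 1/(329448445/12254) = 12254/329448445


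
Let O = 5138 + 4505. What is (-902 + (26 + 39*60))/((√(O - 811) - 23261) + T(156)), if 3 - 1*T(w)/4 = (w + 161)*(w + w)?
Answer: -613218360/175447879393 - 11712*√138/175447879393 ≈ -0.0034959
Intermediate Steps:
O = 9643
T(w) = 12 - 8*w*(161 + w) (T(w) = 12 - 4*(w + 161)*(w + w) = 12 - 4*(161 + w)*2*w = 12 - 8*w*(161 + w))
(-902 + (26 + 39*60))/((√(O - 811) - 23261) + T(156)) = (-902 + (26 + 39*60))/((√(9643 - 811) - 23261) + (12 - 1288*156 - 8*156²)) = (-902 + (26 + 2340))/((√8832 - 23261) + (12 - 200928 - 8*24336)) = (-902 + 2366)/((8*√138 - 23261) + (12 - 200928 - 194688)) = 1464/((-23261 + 8*√138) - 395604) = 1464/(-418865 + 8*√138)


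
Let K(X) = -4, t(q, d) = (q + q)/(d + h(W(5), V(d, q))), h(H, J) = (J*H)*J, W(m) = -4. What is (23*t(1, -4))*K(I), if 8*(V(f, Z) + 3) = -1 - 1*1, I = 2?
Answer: 736/185 ≈ 3.9784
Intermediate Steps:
V(f, Z) = -13/4 (V(f, Z) = -3 + (-1 - 1*1)/8 = -3 + (-1 - 1)/8 = -3 + (⅛)*(-2) = -3 - ¼ = -13/4)
h(H, J) = H*J² (h(H, J) = (H*J)*J = H*J²)
t(q, d) = 2*q/(-169/4 + d) (t(q, d) = (q + q)/(d - 4*(-13/4)²) = (2*q)/(d - 4*169/16) = (2*q)/(d - 169/4) = (2*q)/(-169/4 + d) = 2*q/(-169/4 + d))
(23*t(1, -4))*K(I) = (23*(8*1/(-169 + 4*(-4))))*(-4) = (23*(8*1/(-169 - 16)))*(-4) = (23*(8*1/(-185)))*(-4) = (23*(8*1*(-1/185)))*(-4) = (23*(-8/185))*(-4) = -184/185*(-4) = 736/185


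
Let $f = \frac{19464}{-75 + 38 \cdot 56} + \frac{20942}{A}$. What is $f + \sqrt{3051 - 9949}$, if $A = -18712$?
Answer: $\frac{160608221}{19207868} + i \sqrt{6898} \approx 8.3616 + 83.054 i$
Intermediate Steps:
$f = \frac{160608221}{19207868}$ ($f = \frac{19464}{-75 + 38 \cdot 56} + \frac{20942}{-18712} = \frac{19464}{-75 + 2128} + 20942 \left(- \frac{1}{18712}\right) = \frac{19464}{2053} - \frac{10471}{9356} = \frac{160608221}{19207868} \approx 8.3616$)
$f + \sqrt{3051 - 9949} = \frac{160608221}{19207868} + \sqrt{3051 - 9949} = \frac{160608221}{19207868} + \sqrt{-6898} = \frac{160608221}{19207868} + i \sqrt{6898}$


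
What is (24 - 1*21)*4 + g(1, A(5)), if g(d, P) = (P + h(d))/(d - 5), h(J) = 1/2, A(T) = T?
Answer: 85/8 ≈ 10.625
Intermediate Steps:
h(J) = ½
g(d, P) = (½ + P)/(-5 + d) (g(d, P) = (P + ½)/(d - 5) = (½ + P)/(-5 + d))
(24 - 1*21)*4 + g(1, A(5)) = (24 - 1*21)*4 + (½ + 5)/(-5 + 1) = (24 - 21)*4 + (11/2)/(-4) = 3*4 - ¼*11/2 = 12 - 11/8 = 85/8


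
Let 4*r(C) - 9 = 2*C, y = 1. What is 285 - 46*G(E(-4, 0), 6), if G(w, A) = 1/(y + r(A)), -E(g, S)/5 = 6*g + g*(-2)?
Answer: 6941/25 ≈ 277.64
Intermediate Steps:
r(C) = 9/4 + C/2 (r(C) = 9/4 + (2*C)/4 = 9/4 + C/2)
E(g, S) = -20*g (E(g, S) = -5*(6*g + g*(-2)) = -5*(6*g - 2*g) = -20*g)
G(w, A) = 1/(13/4 + A/2) (G(w, A) = 1/(1 + (9/4 + A/2)) = 1/(13/4 + A/2))
285 - 46*G(E(-4, 0), 6) = 285 - 46*4/(13 + 2*6) = 285 - 46*4/(13 + 12) = 285 - 46*4/25 = 285 - 1*184/25 = 285 - 184/25 = 6941/25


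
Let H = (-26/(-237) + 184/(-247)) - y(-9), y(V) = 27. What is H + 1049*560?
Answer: 34386532421/58539 ≈ 5.8741e+5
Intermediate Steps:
H = -1617739/58539 (H = (-26/(-237) + 184/(-247)) - 1*27 = (-26*(-1/237) + 184*(-1/247)) - 27 = (26/237 - 184/247) - 27 = -37186/58539 - 27 = -1617739/58539 ≈ -27.635)
H + 1049*560 = -1617739/58539 + 1049*560 = -1617739/58539 + 587440 = 34386532421/58539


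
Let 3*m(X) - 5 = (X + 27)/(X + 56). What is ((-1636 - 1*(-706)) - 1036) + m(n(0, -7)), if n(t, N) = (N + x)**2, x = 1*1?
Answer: -542093/276 ≈ -1964.1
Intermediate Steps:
x = 1
n(t, N) = (1 + N)**2 (n(t, N) = (N + 1)**2 = (1 + N)**2)
m(X) = 5/3 + (27 + X)/(3*(56 + X)) (m(X) = 5/3 + ((X + 27)/(X + 56))/3 = 5/3 + ((27 + X)/(56 + X))/3 = 5/3 + (27 + X)/(3*(56 + X)))
((-1636 - 1*(-706)) - 1036) + m(n(0, -7)) = ((-1636 - 1*(-706)) - 1036) + (307 + 6*(1 - 7)**2)/(3*(56 + (1 - 7)**2)) = ((-1636 + 706) - 1036) + (307 + 6*(-6)**2)/(3*(56 + (-6)**2)) = (-930 - 1036) + (307 + 6*36)/(3*(56 + 36)) = -1966 + (1/3)*(307 + 216)/92 = -1966 + (1/3)*(1/92)*523 = -1966 + 523/276 = -542093/276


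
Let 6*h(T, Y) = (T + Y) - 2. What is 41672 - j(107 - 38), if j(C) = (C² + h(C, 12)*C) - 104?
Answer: 72213/2 ≈ 36107.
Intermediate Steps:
h(T, Y) = -⅓ + T/6 + Y/6 (h(T, Y) = ((T + Y) - 2)/6 = (-2 + T + Y)/6 = -⅓ + T/6 + Y/6)
j(C) = -104 + C² + C*(5/3 + C/6) (j(C) = (C² + (-⅓ + C/6 + (⅙)*12)*C) - 104 = (C² + (-⅓ + C/6 + 2)*C) - 104 = (C² + (5/3 + C/6)*C) - 104 = (C² + C*(5/3 + C/6)) - 104 = -104 + C² + C*(5/3 + C/6))
41672 - j(107 - 38) = 41672 - (-104 + 5*(107 - 38)/3 + 7*(107 - 38)²/6) = 41672 - (-104 + (5/3)*69 + (7/6)*69²) = 41672 - (-104 + 115 + (7/6)*4761) = 41672 - (-104 + 115 + 11109/2) = 41672 - 1*11131/2 = 41672 - 11131/2 = 72213/2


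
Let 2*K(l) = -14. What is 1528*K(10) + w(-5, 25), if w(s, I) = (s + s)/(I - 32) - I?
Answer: -75037/7 ≈ -10720.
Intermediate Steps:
K(l) = -7 (K(l) = (½)*(-14) = -7)
w(s, I) = -I + 2*s/(-32 + I) (w(s, I) = (2*s)/(-32 + I) - I = 2*s/(-32 + I) - I = -I + 2*s/(-32 + I))
1528*K(10) + w(-5, 25) = 1528*(-7) + (-1*25² + 2*(-5) + 32*25)/(-32 + 25) = -10696 + (-1*625 - 10 + 800)/(-7) = -10696 - (-625 - 10 + 800)/7 = -10696 - ⅐*165 = -10696 - 165/7 = -75037/7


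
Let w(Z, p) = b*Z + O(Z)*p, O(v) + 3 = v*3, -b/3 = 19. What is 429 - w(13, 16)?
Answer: 594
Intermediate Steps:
b = -57 (b = -3*19 = -57)
O(v) = -3 + 3*v (O(v) = -3 + v*3 = -3 + 3*v)
w(Z, p) = -57*Z + p*(-3 + 3*Z) (w(Z, p) = -57*Z + (-3 + 3*Z)*p = -57*Z + p*(-3 + 3*Z))
429 - w(13, 16) = 429 - (-57*13 + 3*16*(-1 + 13)) = 429 - (-741 + 3*16*12) = 429 - (-741 + 576) = 429 - 1*(-165) = 429 + 165 = 594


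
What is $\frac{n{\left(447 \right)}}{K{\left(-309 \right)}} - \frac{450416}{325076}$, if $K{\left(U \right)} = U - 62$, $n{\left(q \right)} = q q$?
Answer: $- \frac{16280053705}{30150799} \approx -539.95$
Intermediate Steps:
$n{\left(q \right)} = q^{2}$
$K{\left(U \right)} = -62 + U$
$\frac{n{\left(447 \right)}}{K{\left(-309 \right)}} - \frac{450416}{325076} = \frac{447^{2}}{-62 - 309} - \frac{450416}{325076} = \frac{199809}{-371} - \frac{112604}{81269} = 199809 \left(- \frac{1}{371}\right) - \frac{112604}{81269} = - \frac{199809}{371} - \frac{112604}{81269} = - \frac{16280053705}{30150799}$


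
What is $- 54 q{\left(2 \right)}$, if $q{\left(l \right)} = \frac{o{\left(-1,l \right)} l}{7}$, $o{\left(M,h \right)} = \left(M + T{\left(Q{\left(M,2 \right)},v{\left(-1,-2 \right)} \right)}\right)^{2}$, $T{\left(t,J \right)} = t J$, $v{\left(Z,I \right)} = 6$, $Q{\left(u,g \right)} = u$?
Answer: $-756$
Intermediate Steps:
$T{\left(t,J \right)} = J t$
$o{\left(M,h \right)} = 49 M^{2}$ ($o{\left(M,h \right)} = \left(M + 6 M\right)^{2} = \left(7 M\right)^{2} = 49 M^{2}$)
$q{\left(l \right)} = 7 l$ ($q{\left(l \right)} = \frac{49 \left(-1\right)^{2} l}{7} = 49 \cdot 1 l \frac{1}{7} = 49 l \frac{1}{7} = 7 l$)
$- 54 q{\left(2 \right)} = - 54 \cdot 7 \cdot 2 = \left(-54\right) 14 = -756$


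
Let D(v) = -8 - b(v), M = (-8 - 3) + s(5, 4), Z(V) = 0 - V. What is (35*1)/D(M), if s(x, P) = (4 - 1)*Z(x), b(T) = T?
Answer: 35/18 ≈ 1.9444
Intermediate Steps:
Z(V) = -V
s(x, P) = -3*x (s(x, P) = (4 - 1)*(-x) = 3*(-x) = -3*x)
M = -26 (M = (-8 - 3) - 3*5 = -11 - 15 = -26)
D(v) = -8 - v
(35*1)/D(M) = (35*1)/(-8 - 1*(-26)) = 35/(-8 + 26) = 35/18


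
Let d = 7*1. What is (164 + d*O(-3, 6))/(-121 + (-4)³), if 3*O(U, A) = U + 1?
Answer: -478/555 ≈ -0.86126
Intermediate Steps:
O(U, A) = ⅓ + U/3 (O(U, A) = (U + 1)/3 = (1 + U)/3 = ⅓ + U/3)
d = 7
(164 + d*O(-3, 6))/(-121 + (-4)³) = (164 + 7*(⅓ + (⅓)*(-3)))/(-121 + (-4)³) = (164 + 7*(⅓ - 1))/(-121 - 64) = (164 + 7*(-⅔))/(-185) = (164 - 14/3)*(-1/185) = (478/3)*(-1/185) = -478/555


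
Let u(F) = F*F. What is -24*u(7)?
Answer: -1176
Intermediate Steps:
u(F) = F²
-24*u(7) = -24*7² = -24*49 = -1176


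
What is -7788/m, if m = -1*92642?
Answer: 354/4211 ≈ 0.084066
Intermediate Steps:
m = -92642
-7788/m = -7788/(-92642) = -7788*(-1/92642) = 354/4211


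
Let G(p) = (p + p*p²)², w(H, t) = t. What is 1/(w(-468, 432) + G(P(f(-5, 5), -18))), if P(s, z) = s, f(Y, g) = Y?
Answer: 1/17332 ≈ 5.7697e-5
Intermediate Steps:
G(p) = (p + p³)²
1/(w(-468, 432) + G(P(f(-5, 5), -18))) = 1/(432 + (-5)²*(1 + (-5)²)²) = 1/(432 + 25*(1 + 25)²) = 1/(432 + 25*26²) = 1/(432 + 25*676) = 1/(432 + 16900) = 1/17332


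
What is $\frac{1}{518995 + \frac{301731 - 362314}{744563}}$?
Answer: $\frac{744563}{386424413602} \approx 1.9268 \cdot 10^{-6}$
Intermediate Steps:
$\frac{1}{518995 + \frac{301731 - 362314}{744563}} = \frac{1}{518995 + \left(301731 - 362314\right) \frac{1}{744563}} = \frac{1}{518995 - \frac{60583}{744563}} = \frac{1}{\frac{386424413602}{744563}} = \frac{744563}{386424413602}$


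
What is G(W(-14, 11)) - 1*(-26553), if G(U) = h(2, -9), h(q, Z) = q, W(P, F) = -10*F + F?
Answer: 26555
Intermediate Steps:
W(P, F) = -9*F
G(U) = 2
G(W(-14, 11)) - 1*(-26553) = 2 - 1*(-26553) = 2 + 26553 = 26555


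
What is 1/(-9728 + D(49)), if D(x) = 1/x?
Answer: -49/476671 ≈ -0.00010280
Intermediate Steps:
1/(-9728 + D(49)) = 1/(-9728 + 1/49) = 1/(-476671/49) = -49/476671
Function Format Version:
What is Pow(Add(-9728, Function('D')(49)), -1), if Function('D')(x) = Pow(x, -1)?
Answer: Rational(-49, 476671) ≈ -0.00010280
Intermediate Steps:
Pow(Add(-9728, Function('D')(49)), -1) = Pow(Add(-9728, Pow(49, -1)), -1) = Pow(Add(-9728, Rational(1, 49)), -1) = Pow(Rational(-476671, 49), -1) = Rational(-49, 476671)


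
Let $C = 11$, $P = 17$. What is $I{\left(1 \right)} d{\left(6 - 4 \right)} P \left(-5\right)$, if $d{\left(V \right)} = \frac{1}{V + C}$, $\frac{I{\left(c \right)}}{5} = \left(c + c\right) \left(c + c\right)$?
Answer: $- \frac{1700}{13} \approx -130.77$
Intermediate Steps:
$I{\left(c \right)} = 20 c^{2}$ ($I{\left(c \right)} = 5 \left(c + c\right) \left(c + c\right) = 5 \cdot 2 c 2 c = 5 \cdot 4 c^{2} = 20 c^{2}$)
$d{\left(V \right)} = \frac{1}{11 + V}$ ($d{\left(V \right)} = \frac{1}{V + 11} = \frac{1}{11 + V}$)
$I{\left(1 \right)} d{\left(6 - 4 \right)} P \left(-5\right) = \frac{20 \cdot 1^{2}}{11 + \left(6 - 4\right)} 17 \left(-5\right) = \frac{20 \cdot 1}{11 + 2} \left(-85\right) = \frac{20}{13} \left(-85\right) = - \frac{1700}{13}$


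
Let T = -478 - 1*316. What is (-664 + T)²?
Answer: 2125764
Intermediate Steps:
T = -794 (T = -478 - 316 = -794)
(-664 + T)² = (-664 - 794)² = (-1458)² = 2125764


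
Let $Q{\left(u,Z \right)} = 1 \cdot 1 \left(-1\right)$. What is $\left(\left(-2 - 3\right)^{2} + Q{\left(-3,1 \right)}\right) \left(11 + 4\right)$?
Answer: $360$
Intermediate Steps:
$Q{\left(u,Z \right)} = -1$ ($Q{\left(u,Z \right)} = 1 \left(-1\right) = -1$)
$\left(\left(-2 - 3\right)^{2} + Q{\left(-3,1 \right)}\right) \left(11 + 4\right) = \left(\left(-2 - 3\right)^{2} - 1\right) \left(11 + 4\right) = \left(\left(-5\right)^{2} - 1\right) 15 = \left(25 - 1\right) 15 = 24 \cdot 15 = 360$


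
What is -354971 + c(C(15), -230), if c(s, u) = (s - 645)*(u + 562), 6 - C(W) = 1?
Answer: -567451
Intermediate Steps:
C(W) = 5 (C(W) = 6 - 1*1 = 6 - 1 = 5)
c(s, u) = (-645 + s)*(562 + u)
-354971 + c(C(15), -230) = -354971 + (-362490 - 645*(-230) + 562*5 + 5*(-230)) = -354971 + (-362490 + 148350 + 2810 - 1150) = -354971 - 212480 = -567451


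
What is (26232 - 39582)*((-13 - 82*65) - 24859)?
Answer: 403196700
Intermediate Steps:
(26232 - 39582)*((-13 - 82*65) - 24859) = -13350*((-13 - 5330) - 24859) = -13350*(-5343 - 24859) = -13350*(-30202) = 403196700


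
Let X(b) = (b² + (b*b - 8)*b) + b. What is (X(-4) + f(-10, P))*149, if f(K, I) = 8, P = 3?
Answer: -1788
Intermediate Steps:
X(b) = b + b² + b*(-8 + b²) (X(b) = (b² + (b² - 8)*b) + b = (b² + (-8 + b²)*b) + b = (b² + b*(-8 + b²)) + b = b + b² + b*(-8 + b²))
(X(-4) + f(-10, P))*149 = (-4*(-7 - 4 + (-4)²) + 8)*149 = (-4*(-7 - 4 + 16) + 8)*149 = (-4*5 + 8)*149 = (-20 + 8)*149 = -12*149 = -1788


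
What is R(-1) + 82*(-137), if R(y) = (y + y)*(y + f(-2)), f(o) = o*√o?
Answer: -11232 + 4*I*√2 ≈ -11232.0 + 5.6569*I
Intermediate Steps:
f(o) = o^(3/2)
R(y) = 2*y*(y - 2*I*√2) (R(y) = (y + y)*(y + (-2)^(3/2)) = (2*y)*(y - 2*I*√2) = 2*y*(y - 2*I*√2))
R(-1) + 82*(-137) = 2*(-1)*(-1 - 2*I*√2) + 82*(-137) = (2 + 4*I*√2) - 11234 = -11232 + 4*I*√2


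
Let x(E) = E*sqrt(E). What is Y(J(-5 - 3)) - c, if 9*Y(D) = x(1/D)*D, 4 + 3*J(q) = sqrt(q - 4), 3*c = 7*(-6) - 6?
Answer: 16 + sqrt(6)*(-1/(2 - I*sqrt(3)))**(3/2)*(-2 + I*sqrt(3))/18 ≈ 16.029 - 0.078391*I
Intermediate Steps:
x(E) = E**(3/2)
c = -16 (c = (7*(-6) - 6)/3 = (-42 - 6)/3 = (1/3)*(-48) = -16)
J(q) = -4/3 + sqrt(-4 + q)/3 (J(q) = -4/3 + sqrt(q - 4)/3 = -4/3 + sqrt(-4 + q)/3)
Y(D) = D*(1/D)**(3/2)/9 (Y(D) = ((1/D)**(3/2)*D)/9 = (D*(1/D)**(3/2))/9 = D*(1/D)**(3/2)/9)
Y(J(-5 - 3)) - c = (-4/3 + sqrt(-4 + (-5 - 3))/3)*(1/(-4/3 + sqrt(-4 + (-5 - 3))/3))**(3/2)/9 - 1*(-16) = (-4/3 + sqrt(-4 - 8)/3)*(1/(-4/3 + sqrt(-4 - 8)/3))**(3/2)/9 + 16 = (-4/3 + sqrt(-12)/3)*(1/(-4/3 + sqrt(-12)/3))**(3/2)/9 + 16 = (-4/3 + (2*I*sqrt(3))/3)*(1/(-4/3 + (2*I*sqrt(3))/3))**(3/2)/9 + 16 = (-4/3 + 2*I*sqrt(3)/3)*(1/(-4/3 + 2*I*sqrt(3)/3))**(3/2)/9 + 16 = (-4/3 + 2*I*sqrt(3)/3)/(9*(-4/3 + 2*I*sqrt(3)/3)**(3/2)) + 16 = 1/(9*sqrt(-4/3 + 2*I*sqrt(3)/3)) + 16 = 16 + 1/(9*sqrt(-4/3 + 2*I*sqrt(3)/3))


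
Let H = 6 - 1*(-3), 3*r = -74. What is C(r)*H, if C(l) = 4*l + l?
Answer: -1110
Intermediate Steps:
r = -74/3 (r = (⅓)*(-74) = -74/3 ≈ -24.667)
C(l) = 5*l
H = 9 (H = 6 + 3 = 9)
C(r)*H = (5*(-74/3))*9 = -370/3*9 = -1110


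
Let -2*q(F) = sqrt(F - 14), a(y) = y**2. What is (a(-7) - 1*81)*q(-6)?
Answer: 32*I*sqrt(5) ≈ 71.554*I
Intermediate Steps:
q(F) = -sqrt(-14 + F)/2 (q(F) = -sqrt(F - 14)/2 = -sqrt(-14 + F)/2)
(a(-7) - 1*81)*q(-6) = ((-7)**2 - 1*81)*(-sqrt(-14 - 6)/2) = (49 - 81)*(-I*sqrt(5)) = -(-16)*2*I*sqrt(5) = -(-32)*I*sqrt(5) = 32*I*sqrt(5)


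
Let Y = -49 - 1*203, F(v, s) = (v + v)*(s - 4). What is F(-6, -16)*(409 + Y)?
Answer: 37680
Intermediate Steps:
F(v, s) = 2*v*(-4 + s) (F(v, s) = (2*v)*(-4 + s) = 2*v*(-4 + s))
Y = -252 (Y = -49 - 203 = -252)
F(-6, -16)*(409 + Y) = (2*(-6)*(-4 - 16))*(409 - 252) = (2*(-6)*(-20))*157 = 240*157 = 37680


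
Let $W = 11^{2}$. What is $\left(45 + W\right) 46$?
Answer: $7636$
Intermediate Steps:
$W = 121$
$\left(45 + W\right) 46 = \left(45 + 121\right) 46 = 166 \cdot 46 = 7636$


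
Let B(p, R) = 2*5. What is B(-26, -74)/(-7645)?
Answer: -2/1529 ≈ -0.0013080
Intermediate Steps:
B(p, R) = 10
B(-26, -74)/(-7645) = 10/(-7645) = 10*(-1/7645) = -2/1529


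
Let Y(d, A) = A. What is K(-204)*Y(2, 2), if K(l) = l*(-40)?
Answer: 16320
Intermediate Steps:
K(l) = -40*l
K(-204)*Y(2, 2) = -40*(-204)*2 = 8160*2 = 16320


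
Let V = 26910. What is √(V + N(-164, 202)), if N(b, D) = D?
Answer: 2*√6778 ≈ 164.66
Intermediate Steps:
√(V + N(-164, 202)) = √(26910 + 202) = √27112 = 2*√6778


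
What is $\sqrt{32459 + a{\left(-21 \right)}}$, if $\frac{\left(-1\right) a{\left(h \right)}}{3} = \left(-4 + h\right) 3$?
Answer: $2 \sqrt{8171} \approx 180.79$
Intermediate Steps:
$a{\left(h \right)} = 36 - 9 h$ ($a{\left(h \right)} = - 3 \left(-4 + h\right) 3 = - 3 \left(-12 + 3 h\right) = 36 - 9 h$)
$\sqrt{32459 + a{\left(-21 \right)}} = \sqrt{32459 + \left(36 - -189\right)} = \sqrt{32459 + \left(36 + 189\right)} = \sqrt{32459 + 225} = \sqrt{32684} = 2 \sqrt{8171}$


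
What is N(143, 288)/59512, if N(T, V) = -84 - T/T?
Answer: -85/59512 ≈ -0.0014283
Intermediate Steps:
N(T, V) = -85 (N(T, V) = -84 - 1*1 = -84 - 1 = -85)
N(143, 288)/59512 = -85/59512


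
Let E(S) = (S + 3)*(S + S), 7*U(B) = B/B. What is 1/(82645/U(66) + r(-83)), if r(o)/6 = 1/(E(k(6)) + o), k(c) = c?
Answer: 25/14462881 ≈ 1.7286e-6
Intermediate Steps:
U(B) = ⅐ (U(B) = (B/B)/7 = (⅐)*1 = ⅐)
E(S) = 2*S*(3 + S) (E(S) = (3 + S)*(2*S) = 2*S*(3 + S))
r(o) = 6/(108 + o) (r(o) = 6/(2*6*(3 + 6) + o) = 6/(2*6*9 + o) = 6/(108 + o))
1/(82645/U(66) + r(-83)) = 1/(82645/(⅐) + 6/(108 - 83)) = 1/(82645*7 + 6/25) = 1/(578515 + 6*(1/25)) = 1/(578515 + 6/25) = 1/(14462881/25) = 25/14462881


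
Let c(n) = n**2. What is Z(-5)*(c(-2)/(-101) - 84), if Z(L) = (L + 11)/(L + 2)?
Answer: 16976/101 ≈ 168.08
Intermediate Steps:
Z(L) = (11 + L)/(2 + L)
Z(-5)*(c(-2)/(-101) - 84) = ((11 - 5)/(2 - 5))*((-2)**2/(-101) - 84) = (6/(-3))*(4*(-1/101) - 84) = (-1/3*6)*(-4/101 - 84) = -2*(-8488/101) = 16976/101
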